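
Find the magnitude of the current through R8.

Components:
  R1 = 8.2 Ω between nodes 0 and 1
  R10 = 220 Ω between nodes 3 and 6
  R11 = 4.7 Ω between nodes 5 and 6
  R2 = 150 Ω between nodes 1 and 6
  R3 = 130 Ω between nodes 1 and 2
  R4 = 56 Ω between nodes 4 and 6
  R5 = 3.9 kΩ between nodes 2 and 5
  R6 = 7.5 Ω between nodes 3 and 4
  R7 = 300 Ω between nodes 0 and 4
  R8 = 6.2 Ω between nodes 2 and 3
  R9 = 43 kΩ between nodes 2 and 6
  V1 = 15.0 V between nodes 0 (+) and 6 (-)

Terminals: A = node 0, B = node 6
Nodal analysis, taking node 6 as the 0 V reference.
Source V1 fixes V_0 = 15 V.
KCL at each unknown node (sum of currents leaving = 0; resistances in Ω):
  Node 1: (V_1 - 15)/8.2 + (V_1 - 0)/150 + (V_1 - V_2)/130 = 0
  Node 2: (V_2 - V_1)/130 + (V_2 - V_5)/3900 + (V_2 - V_3)/6.2 + (V_2 - 0)/43000 = 0
  Node 3: (V_3 - V_4)/7.5 + (V_3 - V_2)/6.2 + (V_3 - 0)/220 = 0
  Node 4: (V_4 - 0)/56 + (V_4 - V_3)/7.5 + (V_4 - 15)/300 = 0
  Node 5: (V_5 - V_2)/3900 + (V_5 - 0)/4.7 = 0
Collecting terms (coefficients in siemens):
  0.1363·V_1 - 0.007692·V_2 = 1.829
  0.1693·V_2 - 0.007692·V_1 - 0.1613·V_3 - 0.0002564·V_5 = 0
  0.2992·V_3 - 0.1613·V_2 - 0.1333·V_4 = 0
  0.1545·V_4 - 0.1333·V_3 = 0.05
  0.213·V_5 - 0.0002564·V_2 = 0
Solving these 5 simultaneous equations (Gaussian elimination) gives:
  V_1 = 13.71 V, V_2 = 5.121 V, V_3 = 4.721 V, V_4 = 4.397 V
  V_5 = 0.006164 V
I_R8 = (V_2 - V_3)/R8 = (5.121 - 4.721)/6.2 = 0.06463 A
|I_R8| = 0.06463 A

Final answer: |I_R8| = 0.06463 A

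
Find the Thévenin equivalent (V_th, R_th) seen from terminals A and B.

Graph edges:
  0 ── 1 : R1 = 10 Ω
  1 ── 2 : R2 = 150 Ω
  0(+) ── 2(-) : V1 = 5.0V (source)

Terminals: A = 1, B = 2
Step 1 — V_th is the open-circuit voltage V_A - V_B (nothing connected across the terminals).
Nodal analysis, taking node 2 as the 0 V reference.
Source V1 fixes V_0 = 5 V.
KCL at each unknown node (sum of currents leaving = 0; resistances in Ω):
  Node 1: (V_1 - 5)/10 + (V_1 - 0)/150 = 0
Collecting terms: 0.1067 × V_1 = 0.5  =>  V_1 = 4.688 V
V_th = V_1 - V_2 = 4.688 - 0 = 4.688 V
Step 2 — R_th: zero the source — replace V1 by a short circuit (node 2 merges into node 0) — and find the resistance seen between A (node 1) and B (node 0).
Reduce the network between node 1 (A) and node 0 (B) by series/parallel combination:
  Rp1 = R1 ‖ R2 (parallel, both between nodes 0 and 1) = 1/(1/10 + 1/150) = 9.375 Ω
R_th = 9.375 Ω

Final answer: V_th = 4.688 V, R_th = 9.375 Ω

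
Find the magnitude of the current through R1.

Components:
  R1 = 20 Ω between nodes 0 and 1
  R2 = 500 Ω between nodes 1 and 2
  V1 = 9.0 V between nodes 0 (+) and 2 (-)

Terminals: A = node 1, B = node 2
Nodal analysis, taking node 2 as the 0 V reference.
Source V1 fixes V_0 = 9 V.
KCL at each unknown node (sum of currents leaving = 0; resistances in Ω):
  Node 1: (V_1 - 9)/20 + (V_1 - 0)/500 = 0
Collecting terms: 0.052 × V_1 = 0.45  =>  V_1 = 8.654 V
I_R1 = (V_0 - V_1)/R1 = (9 - 8.654)/20 = 0.01731 A
|I_R1| = 0.01731 A

Final answer: |I_R1| = 0.01731 A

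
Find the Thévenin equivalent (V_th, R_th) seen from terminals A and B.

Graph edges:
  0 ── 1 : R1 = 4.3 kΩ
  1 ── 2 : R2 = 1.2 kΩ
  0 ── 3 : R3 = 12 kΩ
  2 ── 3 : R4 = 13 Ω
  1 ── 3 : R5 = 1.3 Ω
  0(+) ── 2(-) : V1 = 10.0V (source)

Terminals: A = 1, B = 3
Step 1 — V_th is the open-circuit voltage V_A - V_B (nothing connected across the terminals).
Nodal analysis, taking node 2 as the 0 V reference.
Source V1 fixes V_0 = 10 V.
KCL at each unknown node (sum of currents leaving = 0; resistances in Ω):
  Node 1: (V_1 - 10)/4300 + (V_1 - 0)/1200 + (V_1 - V_3)/1.3 = 0
  Node 3: (V_3 - 10)/12000 + (V_3 - 0)/13 + (V_3 - V_1)/1.3 = 0
Collecting terms (coefficients in siemens):
  0.7703·V_1 - 0.7692·V_3 = 0.002326
  0.8462·V_3 - 0.7692·V_1 = 0.0008333
Determinant D = (0.7703)(0.8462) - (-0.7692)(-0.7692) = 0.06014
V_1 = [(0.002326)(0.8462) - (-0.7692)(0.0008333)]/D = 0.04338 V
V_3 = [(0.7703)(0.0008333) - (0.002326)(-0.7692)]/D = 0.04042 V
V_th = V_1 - V_3 = 0.04338 - 0.04042 = 0.002963 V
Step 2 — R_th: zero the source — replace V1 by a short circuit (node 2 merges into node 0) — and find the resistance seen between A (node 1) and B (node 3).
Reduce the network between node 1 (A) and node 3 (B) by series/parallel combination:
  Rp1 = R1 ‖ R2 (parallel, both between nodes 0 and 1) = 1/(1/4300 + 1/1200) = 938.2 Ω
  Rp2 = R3 ‖ R4 (parallel, both between nodes 0 and 3) = 1/(1/12000 + 1/13) = 12.99 Ω
  Rs1 = Rp1 + Rp2 (series, joined only at node 0) = 938.2 + 12.99 = 951.2 Ω
  Rp3 = R5 ‖ Rs1 (parallel, both between nodes 1 and 3) = 1/(1/1.3 + 1/951.2) = 1.298 Ω
R_th = 1.298 Ω

Final answer: V_th = 0.002963 V, R_th = 1.298 Ω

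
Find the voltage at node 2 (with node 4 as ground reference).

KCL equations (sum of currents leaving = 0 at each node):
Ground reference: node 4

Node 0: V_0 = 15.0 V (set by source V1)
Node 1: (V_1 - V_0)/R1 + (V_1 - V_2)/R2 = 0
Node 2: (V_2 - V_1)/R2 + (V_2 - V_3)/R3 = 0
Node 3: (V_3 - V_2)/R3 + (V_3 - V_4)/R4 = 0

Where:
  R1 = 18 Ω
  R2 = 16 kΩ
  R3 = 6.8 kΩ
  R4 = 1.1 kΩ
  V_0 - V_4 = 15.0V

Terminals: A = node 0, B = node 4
Nodal analysis, taking node 4 as the 0 V reference.
Source V1 fixes V_0 = 15 V.
KCL at each unknown node (sum of currents leaving = 0; resistances in Ω):
  Node 1: (V_1 - 15)/18 + (V_1 - V_2)/16000 = 0
  Node 2: (V_2 - V_1)/16000 + (V_2 - V_3)/6800 = 0
  Node 3: (V_3 - V_2)/6800 + (V_3 - 0)/1100 = 0
Collecting terms (coefficients in siemens):
  0.05562·V_1 - 0.0000625·V_2 = 0.8333
  0.0002096·V_2 - 0.0000625·V_1 - 0.0001471·V_3 = 0
  0.001056·V_3 - 0.0001471·V_2 = 0
Solving these 3 simultaneous equations (Gaussian elimination) gives:
  V_1 = 14.99 V, V_2 = 4.954 V, V_3 = 0.6899 V
The requested potential is V_2 = 4.954 V.

Final answer: V_2 = 4.954 V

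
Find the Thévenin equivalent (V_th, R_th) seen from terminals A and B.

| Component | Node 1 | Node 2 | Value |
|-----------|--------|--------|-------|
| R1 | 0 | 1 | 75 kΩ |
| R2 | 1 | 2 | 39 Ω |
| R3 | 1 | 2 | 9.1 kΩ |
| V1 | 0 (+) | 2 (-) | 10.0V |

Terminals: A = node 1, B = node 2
Step 1 — V_th is the open-circuit voltage V_A - V_B (nothing connected across the terminals).
Nodal analysis, taking node 2 as the 0 V reference.
Source V1 fixes V_0 = 10 V.
KCL at each unknown node (sum of currents leaving = 0; resistances in Ω):
  Node 1: (V_1 - 10)/75000 + (V_1 - 0)/39 + (V_1 - 0)/9100 = 0
Collecting terms: 0.02576 × V_1 = 0.0001333  =>  V_1 = 0.005175 V
V_th = V_1 - V_2 = 0.005175 - 0 = 0.005175 V
Step 2 — R_th: zero the source — replace V1 by a short circuit (node 2 merges into node 0) — and find the resistance seen between A (node 1) and B (node 0).
Reduce the network between node 1 (A) and node 0 (B) by series/parallel combination:
  Rp1 = R1 ‖ R2 ‖ R3 (parallel, all between nodes 0 and 1) = 1/(1/75000 + 1/39 + 1/9100) = 38.81 Ω
R_th = 38.81 Ω

Final answer: V_th = 0.005175 V, R_th = 38.81 Ω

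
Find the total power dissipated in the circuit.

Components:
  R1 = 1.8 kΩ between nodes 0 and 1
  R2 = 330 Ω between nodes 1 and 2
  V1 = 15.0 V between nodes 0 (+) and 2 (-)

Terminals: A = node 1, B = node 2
Nodal analysis, taking node 2 as the 0 V reference.
Source V1 fixes V_0 = 15 V.
KCL at each unknown node (sum of currents leaving = 0; resistances in Ω):
  Node 1: (V_1 - 15)/1800 + (V_1 - 0)/330 = 0
Collecting terms: 0.003586 × V_1 = 0.008333  =>  V_1 = 2.324 V
Power in each resistor, P = (ΔV)²/R:
  P_R1 = (15 - 2.324)²/1800 = 0.08927 W
  P_R2 = (2.324 - 0)²/330 = 0.01637 W
P_total = P_R1 + P_R2 = 0.1056 W

Final answer: 0.1056 W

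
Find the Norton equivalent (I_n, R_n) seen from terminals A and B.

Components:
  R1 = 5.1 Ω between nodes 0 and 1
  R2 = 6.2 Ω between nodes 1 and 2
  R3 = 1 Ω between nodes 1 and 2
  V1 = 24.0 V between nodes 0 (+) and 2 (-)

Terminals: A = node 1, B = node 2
Find the Thévenin equivalent first; then I_n = V_th/R_th and R_n = R_th.
Step 1 — V_th is the open-circuit voltage V_A - V_B (nothing connected across the terminals).
Nodal analysis, taking node 2 as the 0 V reference.
Source V1 fixes V_0 = 24 V.
KCL at each unknown node (sum of currents leaving = 0; resistances in Ω):
  Node 1: (V_1 - 24)/5.1 + (V_1 - 0)/6.2 + (V_1 - 0)/1 = 0
Collecting terms: 1.357 × V_1 = 4.706  =>  V_1 = 3.467 V
V_th = V_1 - V_2 = 3.467 - 0 = 3.467 V
Step 2 — R_th: zero the source — replace V1 by a short circuit (node 2 merges into node 0) — and find the resistance seen between A (node 1) and B (node 0).
Reduce the network between node 1 (A) and node 0 (B) by series/parallel combination:
  Rp1 = R1 ‖ R2 ‖ R3 (parallel, all between nodes 0 and 1) = 1/(1/5.1 + 1/6.2 + 1/1) = 0.7367 Ω
R_th = 0.7367 Ω
I_n = V_th/R_th = 3.467/0.7367 = 4.706 A, and R_n = R_th = 0.7367 Ω

Final answer: I_n = 4.706 A, R_n = 0.7367 Ω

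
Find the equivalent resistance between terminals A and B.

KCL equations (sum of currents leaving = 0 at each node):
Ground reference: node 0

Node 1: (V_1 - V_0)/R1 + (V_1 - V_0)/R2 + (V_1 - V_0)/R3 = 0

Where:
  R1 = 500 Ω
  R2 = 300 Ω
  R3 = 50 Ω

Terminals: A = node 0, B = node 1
Reduce the network between node 0 (A) and node 1 (B) by series/parallel combination:
  Rp1 = R1 ‖ R2 ‖ R3 (parallel, all between nodes 0 and 1) = 1/(1/500 + 1/300 + 1/50) = 39.47 Ω
R_eq = 39.47 Ω

Final answer: 39.47 Ω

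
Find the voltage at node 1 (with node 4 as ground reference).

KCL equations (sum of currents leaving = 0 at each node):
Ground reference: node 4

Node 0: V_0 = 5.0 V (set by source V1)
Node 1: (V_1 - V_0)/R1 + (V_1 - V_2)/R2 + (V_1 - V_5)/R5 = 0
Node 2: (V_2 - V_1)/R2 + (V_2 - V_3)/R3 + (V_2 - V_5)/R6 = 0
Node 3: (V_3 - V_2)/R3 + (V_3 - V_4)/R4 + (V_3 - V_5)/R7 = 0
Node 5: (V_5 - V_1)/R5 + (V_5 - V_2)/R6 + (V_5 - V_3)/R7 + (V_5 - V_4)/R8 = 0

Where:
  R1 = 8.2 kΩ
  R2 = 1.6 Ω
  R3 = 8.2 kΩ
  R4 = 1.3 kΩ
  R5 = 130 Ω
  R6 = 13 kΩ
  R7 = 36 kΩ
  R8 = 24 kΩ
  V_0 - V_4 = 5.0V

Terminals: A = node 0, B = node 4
Nodal analysis, taking node 4 as the 0 V reference.
Source V1 fixes V_0 = 5 V.
KCL at each unknown node (sum of currents leaving = 0; resistances in Ω):
  Node 1: (V_1 - 5)/8200 + (V_1 - V_2)/1.6 + (V_1 - V_5)/130 = 0
  Node 2: (V_2 - V_1)/1.6 + (V_2 - V_3)/8200 + (V_2 - V_5)/13000 = 0
  Node 3: (V_3 - V_2)/8200 + (V_3 - 0)/1300 + (V_3 - V_5)/36000 = 0
  Node 5: (V_5 - V_1)/130 + (V_5 - V_2)/13000 + (V_5 - V_3)/36000 + (V_5 - 0)/24000 = 0
Collecting terms (coefficients in siemens):
  0.6328·V_1 - 0.625·V_2 - 0.007692·V_5 = 0.0006098
  0.6252·V_2 - 0.625·V_1 - 0.000122·V_3 - 0.00007692·V_5 = 0
  0.000919·V_3 - 0.000122·V_2 - 0.00002778·V_5 = 0
  0.007839·V_5 - 0.007692·V_1 - 0.00007692·V_2 - 0.00002778·V_3 = 0
Solving these 4 simultaneous equations (Gaussian elimination) gives:
  V_1 = 2.114 V, V_2 = 2.114 V, V_3 = 0.3439 V, V_5 = 2.097 V
The requested potential is V_1 = 2.114 V.

Final answer: V_1 = 2.114 V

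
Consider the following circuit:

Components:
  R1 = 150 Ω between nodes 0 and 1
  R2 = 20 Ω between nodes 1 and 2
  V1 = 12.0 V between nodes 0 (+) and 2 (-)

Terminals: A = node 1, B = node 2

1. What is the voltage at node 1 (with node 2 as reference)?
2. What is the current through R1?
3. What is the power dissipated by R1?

Nodal analysis, taking node 2 as the 0 V reference.
Source V1 fixes V_0 = 12 V.
KCL at each unknown node (sum of currents leaving = 0; resistances in Ω):
  Node 1: (V_1 - 12)/150 + (V_1 - 0)/20 = 0
Collecting terms: 0.05667 × V_1 = 0.08  =>  V_1 = 1.412 V
Part 1:
  Read off the nodal solution: V_1 = 1.412 V
Part 2:
  I_R1 = (V_0 - V_1)/R1 = (12 - 1.412)/150 = 0.07059 A
  Magnitude: I_R1 = 0.07059 A
Part 3:
  I_R1 = (V_0 - V_1)/R1 = (12 - 1.412)/150 = 0.07059 A
  P_R1 = I_R1² × R1 = (0.07059)² × 150 = 0.7474 W

Final answers:
1. V_1 = 1.412 V
2. I_R1 = 0.07059 A
3. P_R1 = 0.7474 W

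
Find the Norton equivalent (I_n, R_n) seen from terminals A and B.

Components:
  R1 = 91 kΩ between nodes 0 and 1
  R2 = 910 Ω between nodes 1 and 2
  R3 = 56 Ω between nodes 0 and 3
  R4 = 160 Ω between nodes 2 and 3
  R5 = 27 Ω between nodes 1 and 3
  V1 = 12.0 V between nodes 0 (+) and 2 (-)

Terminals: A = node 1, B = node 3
Find the Thévenin equivalent first; then I_n = V_th/R_th and R_n = R_th.
Step 1 — V_th is the open-circuit voltage V_A - V_B (nothing connected across the terminals).
Nodal analysis, taking node 2 as the 0 V reference.
Source V1 fixes V_0 = 12 V.
KCL at each unknown node (sum of currents leaving = 0; resistances in Ω):
  Node 1: (V_1 - 12)/91000 + (V_1 - 0)/910 + (V_1 - V_3)/27 = 0
  Node 3: (V_3 - 12)/56 + (V_3 - 0)/160 + (V_3 - V_1)/27 = 0
Collecting terms (coefficients in siemens):
  0.03815·V_1 - 0.03704·V_3 = 0.0001319
  0.06114·V_3 - 0.03704·V_1 = 0.2143
Determinant D = (0.03815)(0.06114) - (-0.03704)(-0.03704) = 0.0009607
V_1 = [(0.0001319)(0.06114) - (-0.03704)(0.2143)]/D = 8.269 V
V_3 = [(0.03815)(0.2143) - (0.0001319)(-0.03704)]/D = 8.514 V
V_th = V_1 - V_3 = 8.269 - 8.514 = -0.2442 V
Step 2 — R_th: zero the source — replace V1 by a short circuit (node 2 merges into node 0) — and find the resistance seen between A (node 1) and B (node 3).
Reduce the network between node 1 (A) and node 3 (B) by series/parallel combination:
  Rp1 = R1 ‖ R2 (parallel, both between nodes 0 and 1) = 1/(1/91000 + 1/910) = 901 Ω
  Rp2 = R3 ‖ R4 (parallel, both between nodes 0 and 3) = 1/(1/56 + 1/160) = 41.48 Ω
  Rs1 = Rp1 + Rp2 (series, joined only at node 0) = 901 + 41.48 = 942.5 Ω
  Rp3 = R5 ‖ Rs1 (parallel, both between nodes 1 and 3) = 1/(1/27 + 1/942.5) = 26.25 Ω
R_th = 26.25 Ω
I_n = V_th/R_th = -0.2442/26.25 = -0.009305 A, and R_n = R_th = 26.25 Ω

Final answer: I_n = -0.009305 A, R_n = 26.25 Ω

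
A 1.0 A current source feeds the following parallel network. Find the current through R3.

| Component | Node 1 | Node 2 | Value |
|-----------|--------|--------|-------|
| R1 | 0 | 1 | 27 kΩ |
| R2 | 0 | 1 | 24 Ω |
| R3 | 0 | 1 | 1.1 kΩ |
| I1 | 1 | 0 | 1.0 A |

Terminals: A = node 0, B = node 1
All resistors sit directly between nodes 0 and 1, so they are in parallel and share one voltage V; the full source current 1 A splits among them.
1/R_par = 1/27000 + 1/24 + 1/1100 = 0.04261 S  =>  R_par = 23.47 Ω
V = I × R_par = 1 × 23.47 = 23.47 V
I_R3 = V/R3 = 23.47/1100 = 0.02133 A

Final answer: 0.02133 A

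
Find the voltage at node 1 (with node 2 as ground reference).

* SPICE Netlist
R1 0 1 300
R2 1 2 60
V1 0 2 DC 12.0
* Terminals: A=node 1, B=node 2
Nodal analysis, taking node 2 as the 0 V reference.
Source V1 fixes V_0 = 12 V.
KCL at each unknown node (sum of currents leaving = 0; resistances in Ω):
  Node 1: (V_1 - 12)/300 + (V_1 - 0)/60 = 0
Collecting terms: 0.02 × V_1 = 0.04  =>  V_1 = 2 V
The requested potential is V_1 = 2 V.

Final answer: V_1 = 2 V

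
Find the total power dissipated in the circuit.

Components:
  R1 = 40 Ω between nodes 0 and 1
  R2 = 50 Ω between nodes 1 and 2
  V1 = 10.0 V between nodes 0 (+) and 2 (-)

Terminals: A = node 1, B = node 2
Nodal analysis, taking node 2 as the 0 V reference.
Source V1 fixes V_0 = 10 V.
KCL at each unknown node (sum of currents leaving = 0; resistances in Ω):
  Node 1: (V_1 - 10)/40 + (V_1 - 0)/50 = 0
Collecting terms: 0.045 × V_1 = 0.25  =>  V_1 = 5.556 V
Power in each resistor, P = (ΔV)²/R:
  P_R1 = (10 - 5.556)²/40 = 0.4938 W
  P_R2 = (5.556 - 0)²/50 = 0.6173 W
P_total = P_R1 + P_R2 = 1.111 W

Final answer: 1.111 W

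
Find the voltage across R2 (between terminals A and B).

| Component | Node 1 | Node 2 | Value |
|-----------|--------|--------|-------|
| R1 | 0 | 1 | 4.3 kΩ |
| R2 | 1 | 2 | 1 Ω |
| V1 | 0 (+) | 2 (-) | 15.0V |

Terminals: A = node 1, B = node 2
R1 and R2 are in series across V1 (node 0 → node 1 → node 2), and the output A–B is taken across R2, so this is a voltage divider.
Series current: I = V1/(R1 + R2) = 15/(4300 + 1) = 15/4301 = 0.003488 A
V_R2 = I × R2 = V1 × R2/(R1 + R2) = 15 × 1/4301 = 0.003488 V

Final answer: 0.003488 V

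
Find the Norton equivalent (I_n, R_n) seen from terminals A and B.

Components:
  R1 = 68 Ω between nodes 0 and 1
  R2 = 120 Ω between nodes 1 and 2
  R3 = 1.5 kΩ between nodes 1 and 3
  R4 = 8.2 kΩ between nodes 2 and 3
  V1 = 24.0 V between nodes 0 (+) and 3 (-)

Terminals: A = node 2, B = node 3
Find the Thévenin equivalent first; then I_n = V_th/R_th and R_n = R_th.
Step 1 — V_th is the open-circuit voltage V_A - V_B (nothing connected across the terminals).
Nodal analysis, taking node 3 as the 0 V reference.
Source V1 fixes V_0 = 24 V.
KCL at each unknown node (sum of currents leaving = 0; resistances in Ω):
  Node 1: (V_1 - 24)/68 + (V_1 - V_2)/120 + (V_1 - 0)/1500 = 0
  Node 2: (V_2 - V_1)/120 + (V_2 - 0)/8200 = 0
Collecting terms (coefficients in siemens):
  0.02371·V_1 - 0.008333·V_2 = 0.3529
  0.008455·V_2 - 0.008333·V_1 = 0
Determinant D = (0.02371)(0.008455) - (-0.008333)(-0.008333) = 0.000131
V_1 = [(0.3529)(0.008455) - (-0.008333)(0)]/D = 22.78 V
V_2 = [(0.02371)(0) - (0.3529)(-0.008333)]/D = 22.45 V
V_th = V_2 - V_3 = 22.45 - 0 = 22.45 V
Step 2 — R_th: zero the source — replace V1 by a short circuit (node 3 merges into node 0) — and find the resistance seen between A (node 2) and B (node 0).
Reduce the network between node 2 (A) and node 0 (B) by series/parallel combination:
  Rp1 = R1 ‖ R3 (parallel, both between nodes 0 and 1) = 1/(1/68 + 1/1500) = 65.05 Ω
  Rs1 = R2 + Rp1 (series, joined only at node 1) = 120 + 65.05 = 185.1 Ω
  Rp2 = R4 ‖ Rs1 (parallel, both between nodes 0 and 2) = 1/(1/8200 + 1/185.1) = 181 Ω
R_th = 181 Ω
I_n = V_th/R_th = 22.45/181 = 0.1241 A, and R_n = R_th = 181 Ω

Final answer: I_n = 0.1241 A, R_n = 181 Ω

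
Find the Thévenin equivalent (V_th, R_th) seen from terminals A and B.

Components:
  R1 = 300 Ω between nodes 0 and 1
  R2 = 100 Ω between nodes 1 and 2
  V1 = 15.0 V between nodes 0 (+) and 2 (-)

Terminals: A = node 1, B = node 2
Step 1 — V_th is the open-circuit voltage V_A - V_B (nothing connected across the terminals).
Nodal analysis, taking node 2 as the 0 V reference.
Source V1 fixes V_0 = 15 V.
KCL at each unknown node (sum of currents leaving = 0; resistances in Ω):
  Node 1: (V_1 - 15)/300 + (V_1 - 0)/100 = 0
Collecting terms: 0.01333 × V_1 = 0.05  =>  V_1 = 3.75 V
V_th = V_1 - V_2 = 3.75 - 0 = 3.75 V
Step 2 — R_th: zero the source — replace V1 by a short circuit (node 2 merges into node 0) — and find the resistance seen between A (node 1) and B (node 0).
Reduce the network between node 1 (A) and node 0 (B) by series/parallel combination:
  Rp1 = R1 ‖ R2 (parallel, both between nodes 0 and 1) = 1/(1/300 + 1/100) = 75 Ω
R_th = 75 Ω

Final answer: V_th = 3.75 V, R_th = 75 Ω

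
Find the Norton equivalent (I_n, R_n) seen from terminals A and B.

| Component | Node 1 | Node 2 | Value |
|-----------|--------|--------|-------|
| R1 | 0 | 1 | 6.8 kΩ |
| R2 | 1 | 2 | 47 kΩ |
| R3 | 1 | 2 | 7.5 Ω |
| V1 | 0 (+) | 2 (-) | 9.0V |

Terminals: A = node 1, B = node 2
Find the Thévenin equivalent first; then I_n = V_th/R_th and R_n = R_th.
Step 1 — V_th is the open-circuit voltage V_A - V_B (nothing connected across the terminals).
Nodal analysis, taking node 2 as the 0 V reference.
Source V1 fixes V_0 = 9 V.
KCL at each unknown node (sum of currents leaving = 0; resistances in Ω):
  Node 1: (V_1 - 9)/6800 + (V_1 - 0)/47000 + (V_1 - 0)/7.5 = 0
Collecting terms: 0.1335 × V_1 = 0.001324  =>  V_1 = 0.009914 V
V_th = V_1 - V_2 = 0.009914 - 0 = 0.009914 V
Step 2 — R_th: zero the source — replace V1 by a short circuit (node 2 merges into node 0) — and find the resistance seen between A (node 1) and B (node 0).
Reduce the network between node 1 (A) and node 0 (B) by series/parallel combination:
  Rp1 = R1 ‖ R2 ‖ R3 (parallel, all between nodes 0 and 1) = 1/(1/6800 + 1/47000 + 1/7.5) = 7.491 Ω
R_th = 7.491 Ω
I_n = V_th/R_th = 0.009914/7.491 = 0.001324 A, and R_n = R_th = 7.491 Ω

Final answer: I_n = 0.001324 A, R_n = 7.491 Ω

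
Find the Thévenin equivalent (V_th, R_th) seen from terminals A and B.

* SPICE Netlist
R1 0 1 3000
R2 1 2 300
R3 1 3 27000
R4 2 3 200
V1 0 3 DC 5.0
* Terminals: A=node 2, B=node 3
Step 1 — V_th is the open-circuit voltage V_A - V_B (nothing connected across the terminals).
Nodal analysis, taking node 3 as the 0 V reference.
Source V1 fixes V_0 = 5 V.
KCL at each unknown node (sum of currents leaving = 0; resistances in Ω):
  Node 1: (V_1 - 5)/3000 + (V_1 - V_2)/300 + (V_1 - 0)/27000 = 0
  Node 2: (V_2 - V_1)/300 + (V_2 - 0)/200 = 0
Collecting terms (coefficients in siemens):
  0.003704·V_1 - 0.003333·V_2 = 0.001667
  0.008333·V_2 - 0.003333·V_1 = 0
Determinant D = (0.003704)(0.008333) - (-0.003333)(-0.003333) = 0.00001975
V_1 = [(0.001667)(0.008333) - (-0.003333)(0)]/D = 0.7031 V
V_2 = [(0.003704)(0) - (0.001667)(-0.003333)]/D = 0.2812 V
V_th = V_2 - V_3 = 0.2812 - 0 = 0.2812 V
Step 2 — R_th: zero the source — replace V1 by a short circuit (node 3 merges into node 0) — and find the resistance seen between A (node 2) and B (node 0).
Reduce the network between node 2 (A) and node 0 (B) by series/parallel combination:
  Rp1 = R1 ‖ R3 (parallel, both between nodes 0 and 1) = 1/(1/3000 + 1/27000) = 2700 Ω
  Rs1 = R2 + Rp1 (series, joined only at node 1) = 300 + 2700 = 3000 Ω
  Rp2 = R4 ‖ Rs1 (parallel, both between nodes 0 and 2) = 1/(1/200 + 1/3000) = 187.5 Ω
R_th = 187.5 Ω

Final answer: V_th = 0.2812 V, R_th = 187.5 Ω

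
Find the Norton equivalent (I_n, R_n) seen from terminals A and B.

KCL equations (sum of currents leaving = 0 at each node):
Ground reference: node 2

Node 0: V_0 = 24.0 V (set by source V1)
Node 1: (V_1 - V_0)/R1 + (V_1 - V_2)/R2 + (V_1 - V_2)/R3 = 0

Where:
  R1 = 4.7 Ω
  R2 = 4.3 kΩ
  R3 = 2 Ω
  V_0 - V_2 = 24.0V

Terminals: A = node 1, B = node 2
Find the Thévenin equivalent first; then I_n = V_th/R_th and R_n = R_th.
Step 1 — V_th is the open-circuit voltage V_A - V_B (nothing connected across the terminals).
Nodal analysis, taking node 2 as the 0 V reference.
Source V1 fixes V_0 = 24 V.
KCL at each unknown node (sum of currents leaving = 0; resistances in Ω):
  Node 1: (V_1 - 24)/4.7 + (V_1 - 0)/4300 + (V_1 - 0)/2 = 0
Collecting terms: 0.713 × V_1 = 5.106  =>  V_1 = 7.162 V
V_th = V_1 - V_2 = 7.162 - 0 = 7.162 V
Step 2 — R_th: zero the source — replace V1 by a short circuit (node 2 merges into node 0) — and find the resistance seen between A (node 1) and B (node 0).
Reduce the network between node 1 (A) and node 0 (B) by series/parallel combination:
  Rp1 = R1 ‖ R2 ‖ R3 (parallel, all between nodes 0 and 1) = 1/(1/4.7 + 1/4300 + 1/2) = 1.403 Ω
R_th = 1.403 Ω
I_n = V_th/R_th = 7.162/1.403 = 5.106 A, and R_n = R_th = 1.403 Ω

Final answer: I_n = 5.106 A, R_n = 1.403 Ω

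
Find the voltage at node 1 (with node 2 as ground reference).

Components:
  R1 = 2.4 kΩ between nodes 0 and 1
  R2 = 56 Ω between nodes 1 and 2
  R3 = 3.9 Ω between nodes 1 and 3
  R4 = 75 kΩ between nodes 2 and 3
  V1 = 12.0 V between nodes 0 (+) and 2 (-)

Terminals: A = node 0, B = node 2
Nodal analysis, taking node 2 as the 0 V reference.
Source V1 fixes V_0 = 12 V.
KCL at each unknown node (sum of currents leaving = 0; resistances in Ω):
  Node 1: (V_1 - 12)/2400 + (V_1 - 0)/56 + (V_1 - V_3)/3.9 = 0
  Node 3: (V_3 - V_1)/3.9 + (V_3 - 0)/75000 = 0
Collecting terms (coefficients in siemens):
  0.2747·V_1 - 0.2564·V_3 = 0.005
  0.2564·V_3 - 0.2564·V_1 = 0
Determinant D = (0.2747)(0.2564) - (-0.2564)(-0.2564) = 0.004689
V_1 = [(0.005)(0.2564) - (-0.2564)(0)]/D = 0.2734 V
V_3 = [(0.2747)(0) - (0.005)(-0.2564)]/D = 0.2734 V
The requested potential is V_1 = 0.2734 V.

Final answer: V_1 = 0.2734 V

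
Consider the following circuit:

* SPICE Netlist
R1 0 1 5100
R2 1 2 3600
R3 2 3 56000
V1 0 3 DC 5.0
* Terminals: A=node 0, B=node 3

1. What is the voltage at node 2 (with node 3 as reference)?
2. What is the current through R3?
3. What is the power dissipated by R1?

Nodal analysis, taking node 3 as the 0 V reference.
Source V1 fixes V_0 = 5 V.
KCL at each unknown node (sum of currents leaving = 0; resistances in Ω):
  Node 1: (V_1 - 5)/5100 + (V_1 - V_2)/3600 = 0
  Node 2: (V_2 - V_1)/3600 + (V_2 - 0)/56000 = 0
Collecting terms (coefficients in siemens):
  0.0004739·V_1 - 0.0002778·V_2 = 0.0009804
  0.0002956·V_2 - 0.0002778·V_1 = 0
Determinant D = (0.0004739)(0.0002956) - (-0.0002778)(-0.0002778) = 0.00000006293
V_1 = [(0.0009804)(0.0002956) - (-0.0002778)(0)]/D = 4.606 V
V_2 = [(0.0004739)(0) - (0.0009804)(-0.0002778)]/D = 4.328 V
Part 1:
  Read off the nodal solution: V_2 = 4.328 V
Part 2:
  I_R3 = (V_2 - V_3)/R3 = (4.328 - 0)/56000 = 0.00007728 A
  Magnitude: I_R3 = 0.00007728 A
Part 3:
  I_R1 = (V_0 - V_1)/R1 = (5 - 4.606)/5100 = 0.00007728 A
  P_R1 = I_R1² × R1 = (0.00007728)² × 5100 = 0.00003046 W

Final answers:
1. V_2 = 4.328 V
2. I_R3 = 7.728e-05 A
3. P_R1 = 3.046e-05 W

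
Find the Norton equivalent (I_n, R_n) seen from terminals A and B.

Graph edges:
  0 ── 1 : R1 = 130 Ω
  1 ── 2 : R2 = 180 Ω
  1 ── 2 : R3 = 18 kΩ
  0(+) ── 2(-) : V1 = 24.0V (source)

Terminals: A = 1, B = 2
Find the Thévenin equivalent first; then I_n = V_th/R_th and R_n = R_th.
Step 1 — V_th is the open-circuit voltage V_A - V_B (nothing connected across the terminals).
Nodal analysis, taking node 2 as the 0 V reference.
Source V1 fixes V_0 = 24 V.
KCL at each unknown node (sum of currents leaving = 0; resistances in Ω):
  Node 1: (V_1 - 24)/130 + (V_1 - 0)/180 + (V_1 - 0)/18000 = 0
Collecting terms: 0.0133 × V_1 = 0.1846  =>  V_1 = 13.88 V
V_th = V_1 - V_2 = 13.88 - 0 = 13.88 V
Step 2 — R_th: zero the source — replace V1 by a short circuit (node 2 merges into node 0) — and find the resistance seen between A (node 1) and B (node 0).
Reduce the network between node 1 (A) and node 0 (B) by series/parallel combination:
  Rp1 = R1 ‖ R2 ‖ R3 (parallel, all between nodes 0 and 1) = 1/(1/130 + 1/180 + 1/18000) = 75.17 Ω
R_th = 75.17 Ω
I_n = V_th/R_th = 13.88/75.17 = 0.1846 A, and R_n = R_th = 75.17 Ω

Final answer: I_n = 0.1846 A, R_n = 75.17 Ω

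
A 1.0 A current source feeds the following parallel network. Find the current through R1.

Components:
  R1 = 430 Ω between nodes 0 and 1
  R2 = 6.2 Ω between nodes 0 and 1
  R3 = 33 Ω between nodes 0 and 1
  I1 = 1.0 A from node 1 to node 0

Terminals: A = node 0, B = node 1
All resistors sit directly between nodes 0 and 1, so they are in parallel and share one voltage V; the full source current 1 A splits among them.
1/R_par = 1/430 + 1/6.2 + 1/33 = 0.1939 S  =>  R_par = 5.157 Ω
V = I × R_par = 1 × 5.157 = 5.157 V
I_R1 = V/R1 = 5.157/430 = 0.01199 A

Final answer: 0.01199 A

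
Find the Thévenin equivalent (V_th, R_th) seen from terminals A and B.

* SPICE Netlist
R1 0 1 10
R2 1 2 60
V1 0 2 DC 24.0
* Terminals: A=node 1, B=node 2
Step 1 — V_th is the open-circuit voltage V_A - V_B (nothing connected across the terminals).
Nodal analysis, taking node 2 as the 0 V reference.
Source V1 fixes V_0 = 24 V.
KCL at each unknown node (sum of currents leaving = 0; resistances in Ω):
  Node 1: (V_1 - 24)/10 + (V_1 - 0)/60 = 0
Collecting terms: 0.1167 × V_1 = 2.4  =>  V_1 = 20.57 V
V_th = V_1 - V_2 = 20.57 - 0 = 20.57 V
Step 2 — R_th: zero the source — replace V1 by a short circuit (node 2 merges into node 0) — and find the resistance seen between A (node 1) and B (node 0).
Reduce the network between node 1 (A) and node 0 (B) by series/parallel combination:
  Rp1 = R1 ‖ R2 (parallel, both between nodes 0 and 1) = 1/(1/10 + 1/60) = 8.571 Ω
R_th = 8.571 Ω

Final answer: V_th = 20.57 V, R_th = 8.571 Ω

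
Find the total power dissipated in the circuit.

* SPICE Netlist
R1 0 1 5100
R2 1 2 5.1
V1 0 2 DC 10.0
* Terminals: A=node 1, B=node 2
Nodal analysis, taking node 2 as the 0 V reference.
Source V1 fixes V_0 = 10 V.
KCL at each unknown node (sum of currents leaving = 0; resistances in Ω):
  Node 1: (V_1 - 10)/5100 + (V_1 - 0)/5.1 = 0
Collecting terms: 0.1963 × V_1 = 0.001961  =>  V_1 = 0.00999 V
Power in each resistor, P = (ΔV)²/R:
  P_R1 = (10 - 0.00999)²/5100 = 0.01957 W
  P_R2 = (0.00999 - 0)²/5.1 = 0.00001957 W
P_total = P_R1 + P_R2 = 0.01959 W

Final answer: 0.01959 W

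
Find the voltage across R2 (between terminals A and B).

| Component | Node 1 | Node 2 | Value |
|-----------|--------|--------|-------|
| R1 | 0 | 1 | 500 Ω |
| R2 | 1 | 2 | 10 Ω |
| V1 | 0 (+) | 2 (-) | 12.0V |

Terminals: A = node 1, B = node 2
R1 and R2 are in series across V1 (node 0 → node 1 → node 2), and the output A–B is taken across R2, so this is a voltage divider.
Series current: I = V1/(R1 + R2) = 12/(500 + 10) = 12/510 = 0.02353 A
V_R2 = I × R2 = V1 × R2/(R1 + R2) = 12 × 10/510 = 0.2353 V

Final answer: 0.2353 V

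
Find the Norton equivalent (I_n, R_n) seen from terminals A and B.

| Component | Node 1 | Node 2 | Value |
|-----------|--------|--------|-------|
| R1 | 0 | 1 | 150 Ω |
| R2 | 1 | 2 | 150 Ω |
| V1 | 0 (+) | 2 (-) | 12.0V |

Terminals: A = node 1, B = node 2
Find the Thévenin equivalent first; then I_n = V_th/R_th and R_n = R_th.
Step 1 — V_th is the open-circuit voltage V_A - V_B (nothing connected across the terminals).
Nodal analysis, taking node 2 as the 0 V reference.
Source V1 fixes V_0 = 12 V.
KCL at each unknown node (sum of currents leaving = 0; resistances in Ω):
  Node 1: (V_1 - 12)/150 + (V_1 - 0)/150 = 0
Collecting terms: 0.01333 × V_1 = 0.08  =>  V_1 = 6 V
V_th = V_1 - V_2 = 6 - 0 = 6 V
Step 2 — R_th: zero the source — replace V1 by a short circuit (node 2 merges into node 0) — and find the resistance seen between A (node 1) and B (node 0).
Reduce the network between node 1 (A) and node 0 (B) by series/parallel combination:
  Rp1 = R1 ‖ R2 (parallel, both between nodes 0 and 1) = 1/(1/150 + 1/150) = 75 Ω
R_th = 75 Ω
I_n = V_th/R_th = 6/75 = 0.08 A, and R_n = R_th = 75 Ω

Final answer: I_n = 0.08 A, R_n = 75 Ω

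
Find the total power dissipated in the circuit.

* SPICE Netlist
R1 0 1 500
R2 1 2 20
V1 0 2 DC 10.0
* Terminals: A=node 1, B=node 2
Nodal analysis, taking node 2 as the 0 V reference.
Source V1 fixes V_0 = 10 V.
KCL at each unknown node (sum of currents leaving = 0; resistances in Ω):
  Node 1: (V_1 - 10)/500 + (V_1 - 0)/20 = 0
Collecting terms: 0.052 × V_1 = 0.02  =>  V_1 = 0.3846 V
Power in each resistor, P = (ΔV)²/R:
  P_R1 = (10 - 0.3846)²/500 = 0.1849 W
  P_R2 = (0.3846 - 0)²/20 = 0.007396 W
P_total = P_R1 + P_R2 = 0.1923 W

Final answer: 0.1923 W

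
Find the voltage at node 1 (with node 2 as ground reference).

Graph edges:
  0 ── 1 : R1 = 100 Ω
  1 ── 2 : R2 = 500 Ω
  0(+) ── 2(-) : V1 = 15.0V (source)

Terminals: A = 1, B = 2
Nodal analysis, taking node 2 as the 0 V reference.
Source V1 fixes V_0 = 15 V.
KCL at each unknown node (sum of currents leaving = 0; resistances in Ω):
  Node 1: (V_1 - 15)/100 + (V_1 - 0)/500 = 0
Collecting terms: 0.012 × V_1 = 0.15  =>  V_1 = 12.5 V
The requested potential is V_1 = 12.5 V.

Final answer: V_1 = 12.5 V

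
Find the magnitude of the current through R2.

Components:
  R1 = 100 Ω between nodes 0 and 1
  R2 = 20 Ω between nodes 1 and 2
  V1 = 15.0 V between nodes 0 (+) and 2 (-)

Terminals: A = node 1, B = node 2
Nodal analysis, taking node 2 as the 0 V reference.
Source V1 fixes V_0 = 15 V.
KCL at each unknown node (sum of currents leaving = 0; resistances in Ω):
  Node 1: (V_1 - 15)/100 + (V_1 - 0)/20 = 0
Collecting terms: 0.06 × V_1 = 0.15  =>  V_1 = 2.5 V
I_R2 = (V_1 - V_2)/R2 = (2.5 - 0)/20 = 0.125 A
|I_R2| = 0.125 A

Final answer: |I_R2| = 0.125 A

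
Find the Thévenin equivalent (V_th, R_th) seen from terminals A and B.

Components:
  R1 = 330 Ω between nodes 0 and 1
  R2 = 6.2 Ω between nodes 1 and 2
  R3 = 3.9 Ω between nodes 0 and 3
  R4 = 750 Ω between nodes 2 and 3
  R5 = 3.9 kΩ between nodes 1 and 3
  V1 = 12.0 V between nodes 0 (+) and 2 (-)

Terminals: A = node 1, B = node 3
Step 1 — V_th is the open-circuit voltage V_A - V_B (nothing connected across the terminals).
Nodal analysis, taking node 2 as the 0 V reference.
Source V1 fixes V_0 = 12 V.
KCL at each unknown node (sum of currents leaving = 0; resistances in Ω):
  Node 1: (V_1 - 12)/330 + (V_1 - 0)/6.2 + (V_1 - V_3)/3900 = 0
  Node 3: (V_3 - 12)/3.9 + (V_3 - 0)/750 + (V_3 - V_1)/3900 = 0
Collecting terms (coefficients in siemens):
  0.1646·V_1 - 0.0002564·V_3 = 0.03636
  0.258·V_3 - 0.0002564·V_1 = 3.077
Determinant D = (0.1646)(0.258) - (-0.0002564)(-0.0002564) = 0.04246
V_1 = [(0.03636)(0.258) - (-0.0002564)(3.077)]/D = 0.2395 V
V_3 = [(0.1646)(3.077) - (0.03636)(-0.0002564)]/D = 11.93 V
V_th = V_1 - V_3 = 0.2395 - 11.93 = -11.69 V
Step 2 — R_th: zero the source — replace V1 by a short circuit (node 2 merges into node 0) — and find the resistance seen between A (node 1) and B (node 3).
Reduce the network between node 1 (A) and node 3 (B) by series/parallel combination:
  Rp1 = R1 ‖ R2 (parallel, both between nodes 0 and 1) = 1/(1/330 + 1/6.2) = 6.086 Ω
  Rp2 = R3 ‖ R4 (parallel, both between nodes 0 and 3) = 1/(1/3.9 + 1/750) = 3.88 Ω
  Rs1 = Rp1 + Rp2 (series, joined only at node 0) = 6.086 + 3.88 = 9.965 Ω
  Rp3 = R5 ‖ Rs1 (parallel, both between nodes 1 and 3) = 1/(1/3900 + 1/9.965) = 9.94 Ω
R_th = 9.94 Ω

Final answer: V_th = -11.69 V, R_th = 9.94 Ω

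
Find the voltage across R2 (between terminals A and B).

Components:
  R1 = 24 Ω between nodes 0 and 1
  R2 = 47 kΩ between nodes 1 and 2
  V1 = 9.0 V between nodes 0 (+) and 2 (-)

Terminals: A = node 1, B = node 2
R1 and R2 are in series across V1 (node 0 → node 1 → node 2), and the output A–B is taken across R2, so this is a voltage divider.
Series current: I = V1/(R1 + R2) = 9/(24 + 47000) = 9/47020 = 0.0001914 A
V_R2 = I × R2 = V1 × R2/(R1 + R2) = 9 × 47000/47020 = 8.995 V

Final answer: 8.995 V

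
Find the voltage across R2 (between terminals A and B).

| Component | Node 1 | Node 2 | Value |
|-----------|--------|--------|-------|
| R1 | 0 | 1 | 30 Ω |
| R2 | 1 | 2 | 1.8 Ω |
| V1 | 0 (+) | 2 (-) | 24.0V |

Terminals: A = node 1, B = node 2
R1 and R2 are in series across V1 (node 0 → node 1 → node 2), and the output A–B is taken across R2, so this is a voltage divider.
Series current: I = V1/(R1 + R2) = 24/(30 + 1.8) = 24/31.8 = 0.7547 A
V_R2 = I × R2 = V1 × R2/(R1 + R2) = 24 × 1.8/31.8 = 1.358 V

Final answer: 1.358 V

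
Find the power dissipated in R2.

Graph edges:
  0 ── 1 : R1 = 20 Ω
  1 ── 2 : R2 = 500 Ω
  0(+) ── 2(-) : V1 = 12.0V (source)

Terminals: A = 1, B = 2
Nodal analysis, taking node 2 as the 0 V reference.
Source V1 fixes V_0 = 12 V.
KCL at each unknown node (sum of currents leaving = 0; resistances in Ω):
  Node 1: (V_1 - 12)/20 + (V_1 - 0)/500 = 0
Collecting terms: 0.052 × V_1 = 0.6  =>  V_1 = 11.54 V
I_R2 = (V_1 - V_2)/R2 = (11.54 - 0)/500 = 0.02308 A
P_R2 = I_R2² × R2 = (0.02308)² × 500 = 0.2663 W

Final answer: 0.2663 W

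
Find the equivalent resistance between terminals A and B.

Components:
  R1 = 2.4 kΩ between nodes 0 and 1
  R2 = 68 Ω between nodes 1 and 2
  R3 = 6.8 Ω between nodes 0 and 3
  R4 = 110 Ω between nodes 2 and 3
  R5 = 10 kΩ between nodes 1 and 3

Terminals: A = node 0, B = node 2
The network is not a plain series/parallel combination. Inject a 1 A test current into terminal A (node 0) and return it from terminal B (node 2); then R_eq = V_A / (1 A).
Nodal analysis, taking node 2 as the 0 V reference.
Current source I_test pushes 1 A into node 0 and draws it out of node 2.
KCL at each unknown node (sum of currents leaving = 0; resistances in Ω):
  Node 0: (V_0 - V_1)/2400 + (V_0 - V_3)/6.8 - 1 = 0
  Node 1: (V_1 - V_0)/2400 + (V_1 - 0)/68 + (V_1 - V_3)/10000 = 0
  Node 3: (V_3 - V_0)/6.8 + (V_3 - V_1)/10000 + (V_3 - 0)/110 = 0
Collecting terms (coefficients in siemens):
  0.1475·V_0 - 0.0004167·V_1 - 0.1471·V_3 = 1
  0.01522·V_1 - 0.0004167·V_0 - 0.0001·V_3 = 0
  0.1562·V_3 - 0.1471·V_0 - 0.0001·V_1 = 0
Solving these 3 simultaneous equations (Gaussian elimination) gives:
  V_0 = 110.5 V, V_1 = 3.708 V, V_3 = 104 V
R_eq = V_0 / 1 A = 110.5 Ω

Final answer: 110.5 Ω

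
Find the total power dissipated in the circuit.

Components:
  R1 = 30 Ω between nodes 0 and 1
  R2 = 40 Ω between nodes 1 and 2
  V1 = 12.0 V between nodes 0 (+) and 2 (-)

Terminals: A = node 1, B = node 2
Nodal analysis, taking node 2 as the 0 V reference.
Source V1 fixes V_0 = 12 V.
KCL at each unknown node (sum of currents leaving = 0; resistances in Ω):
  Node 1: (V_1 - 12)/30 + (V_1 - 0)/40 = 0
Collecting terms: 0.05833 × V_1 = 0.4  =>  V_1 = 6.857 V
Power in each resistor, P = (ΔV)²/R:
  P_R1 = (12 - 6.857)²/30 = 0.8816 W
  P_R2 = (6.857 - 0)²/40 = 1.176 W
P_total = P_R1 + P_R2 = 2.057 W

Final answer: 2.057 W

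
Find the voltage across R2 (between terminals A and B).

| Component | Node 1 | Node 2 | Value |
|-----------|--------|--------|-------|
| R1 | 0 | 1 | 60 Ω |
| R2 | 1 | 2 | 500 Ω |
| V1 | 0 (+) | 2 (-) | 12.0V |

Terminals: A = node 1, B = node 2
R1 and R2 are in series across V1 (node 0 → node 1 → node 2), and the output A–B is taken across R2, so this is a voltage divider.
Series current: I = V1/(R1 + R2) = 12/(60 + 500) = 12/560 = 0.02143 A
V_R2 = I × R2 = V1 × R2/(R1 + R2) = 12 × 500/560 = 10.71 V

Final answer: 10.71 V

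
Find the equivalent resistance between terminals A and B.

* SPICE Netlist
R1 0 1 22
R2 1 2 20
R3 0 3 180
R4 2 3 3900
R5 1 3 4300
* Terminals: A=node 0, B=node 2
The network is not a plain series/parallel combination. Inject a 1 A test current into terminal A (node 0) and return it from terminal B (node 2); then R_eq = V_A / (1 A).
Nodal analysis, taking node 2 as the 0 V reference.
Current source I_test pushes 1 A into node 0 and draws it out of node 2.
KCL at each unknown node (sum of currents leaving = 0; resistances in Ω):
  Node 0: (V_0 - V_1)/22 + (V_0 - V_3)/180 - 1 = 0
  Node 1: (V_1 - V_0)/22 + (V_1 - 0)/20 + (V_1 - V_3)/4300 = 0
  Node 3: (V_3 - V_0)/180 + (V_3 - V_1)/4300 + (V_3 - 0)/3900 = 0
Collecting terms (coefficients in siemens):
  0.05101·V_0 - 0.04545·V_1 - 0.005556·V_3 = 1
  0.09569·V_1 - 0.04545·V_0 - 0.0002326·V_3 = 0
  0.006045·V_3 - 0.005556·V_0 - 0.0002326·V_1 = 0
Solving these 3 simultaneous equations (Gaussian elimination) gives:
  V_0 = 41.48 V, V_1 = 19.8 V, V_3 = 38.89 V
R_eq = V_0 / 1 A = 41.48 Ω

Final answer: 41.48 Ω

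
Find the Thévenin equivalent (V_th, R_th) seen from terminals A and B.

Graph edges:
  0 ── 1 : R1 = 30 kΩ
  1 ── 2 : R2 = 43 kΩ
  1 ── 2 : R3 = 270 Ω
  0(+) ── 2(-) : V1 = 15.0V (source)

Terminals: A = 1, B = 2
Step 1 — V_th is the open-circuit voltage V_A - V_B (nothing connected across the terminals).
Nodal analysis, taking node 2 as the 0 V reference.
Source V1 fixes V_0 = 15 V.
KCL at each unknown node (sum of currents leaving = 0; resistances in Ω):
  Node 1: (V_1 - 15)/30000 + (V_1 - 0)/43000 + (V_1 - 0)/270 = 0
Collecting terms: 0.00376 × V_1 = 0.0005  =>  V_1 = 0.133 V
V_th = V_1 - V_2 = 0.133 - 0 = 0.133 V
Step 2 — R_th: zero the source — replace V1 by a short circuit (node 2 merges into node 0) — and find the resistance seen between A (node 1) and B (node 0).
Reduce the network between node 1 (A) and node 0 (B) by series/parallel combination:
  Rp1 = R1 ‖ R2 ‖ R3 (parallel, all between nodes 0 and 1) = 1/(1/30000 + 1/43000 + 1/270) = 265.9 Ω
R_th = 265.9 Ω

Final answer: V_th = 0.133 V, R_th = 265.9 Ω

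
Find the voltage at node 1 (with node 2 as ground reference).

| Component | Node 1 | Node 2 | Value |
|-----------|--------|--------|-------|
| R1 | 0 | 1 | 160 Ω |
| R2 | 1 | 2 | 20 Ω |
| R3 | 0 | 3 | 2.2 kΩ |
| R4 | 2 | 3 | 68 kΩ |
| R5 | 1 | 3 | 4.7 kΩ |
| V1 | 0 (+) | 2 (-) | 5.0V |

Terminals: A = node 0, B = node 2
Nodal analysis, taking node 2 as the 0 V reference.
Source V1 fixes V_0 = 5 V.
KCL at each unknown node (sum of currents leaving = 0; resistances in Ω):
  Node 1: (V_1 - 5)/160 + (V_1 - 0)/20 + (V_1 - V_3)/4700 = 0
  Node 3: (V_3 - 5)/2200 + (V_3 - 0)/68000 + (V_3 - V_1)/4700 = 0
Collecting terms (coefficients in siemens):
  0.05646·V_1 - 0.0002128·V_3 = 0.03125
  0.000682·V_3 - 0.0002128·V_1 = 0.002273
Determinant D = (0.05646)(0.000682) - (-0.0002128)(-0.0002128) = 0.00003846
V_1 = [(0.03125)(0.000682) - (-0.0002128)(0.002273)]/D = 0.5667 V
V_3 = [(0.05646)(0.002273) - (0.03125)(-0.0002128)]/D = 3.509 V
The requested potential is V_1 = 0.5667 V.

Final answer: V_1 = 0.5667 V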